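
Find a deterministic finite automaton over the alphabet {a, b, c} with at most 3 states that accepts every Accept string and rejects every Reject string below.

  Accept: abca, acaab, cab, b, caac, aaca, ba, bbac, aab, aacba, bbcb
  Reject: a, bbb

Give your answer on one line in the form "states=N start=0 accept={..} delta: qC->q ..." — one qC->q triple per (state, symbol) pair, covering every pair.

State merging on the prefix tree: take the shortest (then alphabetical) example prefix whose next move is undefined and point that move at state 0, else 1, else 2, ...; a target is out if some Accept/Reject pair would then sit in one state with the same input left (inseparable). If every existing state is out, open a new one.
a: 0a undefined. 0a->0: ok.
b: 0b undefined. 0b->0: no, b/a meet in 0. Open state 1: 0b->1.
c: 0c undefined. 0c->0: no, caac/a meet in 0. 0c->1: ok.
ba: 1a undefined. 1a->0: no, aaca/a meet in 0. 1a->1: ok.
bb: 1b undefined. 1b->0: no, acaab/a meet in 0. 1b->1: no, acaab/bbb meet in 1. Open state 2: 1b->2.
abc: 1c undefined. 1c->0: no, abca/a meet in 0. 1c->1: ok.
bba: 2a undefined. 2a->0: no, aacba/a meet in 0. 2a->1: ok.
bbb: 2b undefined. 2b->0: ok.
bbc: 2c undefined. 2c->0: ok.
All examples now run through 3 states with every (state, symbol) defined. Accept strings end in {1,2}, Reject strings end in {0}; accept={1,2}.

states=3 start=0 accept={1,2} delta: 0a->0 0b->1 0c->1 1a->1 1b->2 1c->1 2a->1 2b->0 2c->0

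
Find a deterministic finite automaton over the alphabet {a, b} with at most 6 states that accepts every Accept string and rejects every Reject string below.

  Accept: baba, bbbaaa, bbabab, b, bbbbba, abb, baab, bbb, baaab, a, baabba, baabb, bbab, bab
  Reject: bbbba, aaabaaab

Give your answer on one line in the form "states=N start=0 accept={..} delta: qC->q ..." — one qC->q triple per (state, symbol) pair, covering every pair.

states=5 start=0 accept={0,1,2} delta: 0a->1 0b->1 1a->0 1b->2 2a->3 2b->1 3a->4 3b->0 4a->4 4b->3

State merging on the prefix tree: take the shortest (then alphabetical) example prefix whose next move is undefined and point that move at state 0, else 1, else 2, ...; a target is out if some Accept/Reject pair would then sit in one state with the same input left (inseparable). If every existing state is out, open a new one.
a: 0a undefined. 0a->0: no, baaab/aaabaaab meet in 0 with "baaab" left. Open state 1: 0a->1.
b: 0b undefined. 0b->0: no, bbbbba/bbbba meet in 1. 0b->1: ok.
aa: 1a undefined. 1a->0: ok.
ab: 1b undefined. 1b->0: no, baba/aaabaaab meet in 0. 1b->1: no, baba/bbbba meet in 0. Open state 2: 1b->2.
abb: 2b undefined. 2b->0: no, baba/bbbba meet in 0. 2b->1: ok.
bba: 2a undefined. 2a->0: no, baba/bbbba meet in 0. 2a->1: no, bbabab/aaabaaab meet in 2. 2a->2: no, bbabab/aaabaaab meet in 1. Open state 3: 2a->3.
bbab: 3b undefined. 3b->0: ok.
aaabaa: 3a undefined. 3a->0: no, bbabab/aaabaaab meet in 2. 3a->1: no, b/aaabaaab meet in 1. 3a->2: no, baba/aaabaaab meet in 0. 3a->3: no, baba/aaabaaab meet in 0. Open state 4: 3a->4.
aaabaaa: 4a undefined. 4a->0: no, b/aaabaaab meet in 1. 4a->1: no, bbabab/aaabaaab meet in 2. 4a->2: no, b/aaabaaab meet in 1. 4a->3: no, baba/aaabaaab meet in 0. 4a->4: ok.
aaabaaab: 4b undefined. 4b->0: no, baba/aaabaaab meet in 0. 4b->1: no, b/aaabaaab meet in 1. 4b->2: no, bbabab/aaabaaab meet in 2. 4b->3: ok.
All examples now run through 5 states with every (state, symbol) defined. Accept strings end in {0,1,2}, Reject strings end in {3}; accept={0,1,2}.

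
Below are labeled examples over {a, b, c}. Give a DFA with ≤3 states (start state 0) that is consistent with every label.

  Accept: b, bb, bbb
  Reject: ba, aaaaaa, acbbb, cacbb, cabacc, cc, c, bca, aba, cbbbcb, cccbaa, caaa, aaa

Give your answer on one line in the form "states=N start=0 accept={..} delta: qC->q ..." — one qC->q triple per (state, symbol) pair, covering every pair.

states=3 start=0 accept={1} delta: 0a->0 0b->1 0c->2 1a->0 1b->1 1c->0 2a->0 2b->2 2c->2

Grow the machine one transition at a time. Run the examples from 0; the earliest place one falls off (shortest prefix, ties alphabetical) gets sent to the lowest-numbered state that keeps every Accept/Reject pair distinguishable — a pair clashes when both reach the same state with identical unread suffix — and to a fresh state only if none does.
a: 0a undefined. 0a->0: ok.
b: 0b undefined. 0b->0: no, b/ba meet in 0. Open state 1: 0b->1.
c: 0c undefined. 0c->0: no, bb/cacbb meet in 1 with "b" left. 0c->1: no, b/c meet in 1. Open state 2: 0c->2.
ba: 1a undefined. 1a->0: ok.
bb: 1b undefined. 1b->0: no, bb/ba meet in 0. 1b->1: ok.
bc: 1c undefined. 1c->0: ok.
ca: 2a undefined. 2a->0: ok.
cb: 2b undefined. 2b->0: no, b/acbbb meet in 1. 2b->1: no, b/acbbb meet in 1. 2b->2: ok.
cc: 2c undefined. 2c->0: no, b/cbbbcb meet in 1. 2c->1: no, b/cabacc meet in 1. 2c->2: ok.
All examples now run through 3 states with every (state, symbol) defined. Accept strings end in {1}, Reject strings end in {0,2}; accept={1}.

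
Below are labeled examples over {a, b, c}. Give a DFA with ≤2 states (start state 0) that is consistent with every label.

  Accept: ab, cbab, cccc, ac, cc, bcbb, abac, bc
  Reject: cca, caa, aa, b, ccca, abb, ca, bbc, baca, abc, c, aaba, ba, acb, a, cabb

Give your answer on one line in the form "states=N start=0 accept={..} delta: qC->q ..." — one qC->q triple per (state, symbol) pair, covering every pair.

states=2 start=0 accept={0} delta: 0a->1 0b->1 0c->1 1a->1 1b->0 1c->0

Fold the examples into a partial DFA from state 0: repeatedly fix the first undefined (state, symbol) met by the shortest-then-alphabetical prefix, trying targets in increasing order and rejecting any under which an Accept and a Reject string meet in one state with the same remainder; add a state when all current targets are rejected. Accepting states are where Accept strings end.
a: 0a undefined. 0a->0: no, ab/b meet in 0 with "b" left. Open state 1: 0a->1.
b: 0b undefined. 0b->0: no, bc/bbc meet in 0 with "c" left. 0b->1: ok.
c: 0c undefined. 0c->0: no, cccc/c meet in 0. 0c->1: ok.
aa: 1a undefined. 1a->0: no, ab/cabb meet in 1 with "b" left. 1a->1: ok.
ab: 1b undefined. 1b->0: ok.
ac: 1c undefined. 1c->0: ok.
All examples now run through 2 states with every (state, symbol) defined. Accept strings end in {0}, Reject strings end in {1}; accept={0}.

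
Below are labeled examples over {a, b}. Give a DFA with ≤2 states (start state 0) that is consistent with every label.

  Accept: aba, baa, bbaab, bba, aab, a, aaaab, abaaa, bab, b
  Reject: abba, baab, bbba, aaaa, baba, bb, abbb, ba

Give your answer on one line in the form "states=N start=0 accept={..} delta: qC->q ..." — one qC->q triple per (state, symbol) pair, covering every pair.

states=2 start=0 accept={1} delta: 0a->1 0b->1 1a->0 1b->0

State merging on the prefix tree: take the shortest (then alphabetical) example prefix whose next move is undefined and point that move at state 0, else 1, else 2, ...; a target is out if some Accept/Reject pair would then sit in one state with the same input left (inseparable). If every existing state is out, open a new one.
a: 0a undefined. 0a->0: no, aba/ba meet in 0 with "ba" left. Open state 1: 0a->1.
b: 0b undefined. 0b->0: no, aba/baba meet in 1 with "ba" left. 0b->1: ok.
aa: 1a undefined. 1a->0: ok.
ab: 1b undefined. 1b->0: ok.
All examples now run through 2 states with every (state, symbol) defined. Accept strings end in {1}, Reject strings end in {0}; accept={1}.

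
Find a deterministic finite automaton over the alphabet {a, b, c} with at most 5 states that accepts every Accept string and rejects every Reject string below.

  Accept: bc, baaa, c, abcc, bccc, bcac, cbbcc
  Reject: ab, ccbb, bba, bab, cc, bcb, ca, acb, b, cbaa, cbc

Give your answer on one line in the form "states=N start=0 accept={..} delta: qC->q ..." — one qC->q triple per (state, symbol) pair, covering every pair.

states=5 start=0 accept={0,2,3} delta: 0a->0 0b->1 0c->2 1a->0 1b->2 1c->3 2a->1 2b->4 2c->1 3a->0 3b->1 3c->0 4a->2 4b->1 4c->1

Fold the examples into a partial DFA from state 0: repeatedly fix the first undefined (state, symbol) met by the shortest-then-alphabetical prefix, trying targets in increasing order and rejecting any under which an Accept and a Reject string meet in one state with the same remainder; add a state when all current targets are rejected. Accepting states are where Accept strings end.
a: 0a undefined. 0a->0: ok.
b: 0b undefined. 0b->0: no, baaa/ab meet in 0. Open state 1: 0b->1.
c: 0c undefined. 0c->0: no, bc/cbc meet in 1 with "c" left. 0c->1: no, bc/cc meet in 1 with "c" left. Open state 2: 0c->2.
ba: 1a undefined. 1a->0: ok.
bb: 1b undefined. 1b->0: no, baaa/bba meet in 0. 1b->1: no, baaa/bba meet in 0. 1b->2: ok.
bc: 1c undefined. 1c->0: no, bccc/cc meet in 2 with "c" left. 1c->1: no, bc/ab meet in 1. 1c->2: no, abcc/cc meet in 2 with "c" left. Open state 3: 1c->3.
ca: 2a undefined. 2a->0: no, baaa/bba meet in 0. 2a->1: ok.
cb: 2b undefined. 2b->0: no, baaa/acb meet in 0. 2b->1: no, bc/cbc meet in 3. 2b->2: no, baaa/cbaa meet in 0. 2b->3: no, bc/acb meet in 3. Open state 4: 2b->4.
cc: 2c undefined. 2c->0: no, baaa/cc meet in 0. 2c->1: ok.
bca: 3a undefined. 3a->0: ok.
bcb: 3b undefined. 3b->0: no, baaa/bcb meet in 0. 3b->1: ok.
bcc: 3c undefined. 3c->0: ok.
cba: 4a undefined. 4a->0: no, baaa/cbaa meet in 0. 4a->1: no, baaa/cbaa meet in 0. 4a->2: ok.
cbb: 4b undefined. 4b->0: no, cbbcc/ab meet in 1. 4b->1: ok.
cbc: 4c undefined. 4c->0: no, baaa/cbc meet in 0. 4c->1: ok.
All examples now run through 5 states with every (state, symbol) defined. Accept strings end in {0,2,3}, Reject strings end in {1,4}; accept={0,2,3}.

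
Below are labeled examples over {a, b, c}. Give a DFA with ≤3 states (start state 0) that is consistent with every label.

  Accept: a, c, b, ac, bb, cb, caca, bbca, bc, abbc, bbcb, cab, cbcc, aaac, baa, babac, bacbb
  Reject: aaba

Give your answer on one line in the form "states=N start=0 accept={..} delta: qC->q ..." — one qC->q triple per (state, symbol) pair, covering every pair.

State merging on the prefix tree: take the shortest (then alphabetical) example prefix whose next move is undefined and point that move at state 0, else 1, else 2, ...; a target is out if some Accept/Reject pair would then sit in one state with the same input left (inseparable). If every existing state is out, open a new one.
a: 0a undefined. 0a->0: ok.
b: 0b undefined. 0b->0: no, a/aaba meet in 0. Open state 1: 0b->1.
c: 0c undefined. 0c->0: ok.
ba: 1a undefined. 1a->0: no, a/aaba meet in 0. 1a->1: no, b/aaba meet in 1. Open state 2: 1a->2.
bb: 1b undefined. 1b->0: ok.
bc: 1c undefined. 1c->0: ok.
baa: 2a undefined. 2a->0: ok.
bab: 2b undefined. 2b->0: ok.
bac: 2c undefined. 2c->0: ok.
All examples now run through 3 states with every (state, symbol) defined. Accept strings end in {0,1}, Reject strings end in {2}; accept={0,1}.

states=3 start=0 accept={0,1} delta: 0a->0 0b->1 0c->0 1a->2 1b->0 1c->0 2a->0 2b->0 2c->0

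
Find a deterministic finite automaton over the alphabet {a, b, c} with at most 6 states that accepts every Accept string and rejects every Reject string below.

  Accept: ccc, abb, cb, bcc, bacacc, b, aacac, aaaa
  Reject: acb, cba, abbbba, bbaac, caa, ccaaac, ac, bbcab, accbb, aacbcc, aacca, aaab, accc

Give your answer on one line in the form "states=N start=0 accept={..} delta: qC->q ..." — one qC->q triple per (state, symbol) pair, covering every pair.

Fold the examples into a partial DFA from state 0: repeatedly fix the first undefined (state, symbol) met by the shortest-then-alphabetical prefix, trying targets in increasing order and rejecting any under which an Accept and a Reject string meet in one state with the same remainder; add a state when all current targets are rejected. Accepting states are where Accept strings end.
a: 0a undefined. 0a->0: no, ccc/accc meet in 0 with "ccc" left. Open state 1: 0a->1.
b: 0b undefined. 0b->0: ok.
c: 0c undefined. 0c->0: ok.
aa: 1a undefined. 1a->0: no, ccc/bbaac meet in 0. 1a->1: no, aaaa/cba meet in 1. Open state 2: 1a->2.
ab: 1b undefined. 1b->0: no, ccc/bbcab meet in 0. 1b->1: no, abb/cba meet in 1. 1b->2: ok.
ac: 1c undefined. 1c->0: no, ccc/acb meet in 0. 1c->1: no, abb/accbb meet in 2 with "b" left. 1c->2: no, abb/acb meet in 2 with "b" left. Open state 3: 1c->3.
aaa: 2a undefined. 2a->0: no, ccc/ccaaac meet in 0. 2a->1: no, aaaa/caa meet in 2. 2a->2: no, abb/aaab meet in 2 with "b" left. 2a->3: ok.
aac: 2c undefined. 2c->0: no, ccc/bbaac meet in 0. 2c->1: no, aacac/cba meet in 1. 2c->2: no, aacac/ccaaac meet in 3 with "c" left. 2c->3: ok.
abb: 2b undefined. 2b->0: ok.
acb: 3b undefined. 3b->0: no, ccc/acb meet in 0. 3b->1: ok.
acc: 3c undefined. 3c->0: no, ccc/ccaaac meet in 0. 3c->1: no, ccc/accbb meet in 0. 3c->2: no, ccc/accbb meet in 0. 3c->3: no, aaaa/aacca meet in 3 with "a" left. Open state 4: 3c->4.
aaaa: 3a undefined. 3a->0: ok.
accb: 4b undefined. 4b->0: no, ccc/accbb meet in 0. 4b->1: ok.
accc: 4c undefined. 4c->0: no, ccc/accc meet in 0. 4c->1: ok.
aacca: 4a undefined. 4a->0: no, ccc/aacca meet in 0. 4a->1: ok.
All examples now run through 5 states with every (state, symbol) defined. Accept strings end in {0}, Reject strings end in {1,2,3,4}; accept={0}.

states=5 start=0 accept={0} delta: 0a->1 0b->0 0c->0 1a->2 1b->2 1c->3 2a->3 2b->0 2c->3 3a->0 3b->1 3c->4 4a->1 4b->1 4c->1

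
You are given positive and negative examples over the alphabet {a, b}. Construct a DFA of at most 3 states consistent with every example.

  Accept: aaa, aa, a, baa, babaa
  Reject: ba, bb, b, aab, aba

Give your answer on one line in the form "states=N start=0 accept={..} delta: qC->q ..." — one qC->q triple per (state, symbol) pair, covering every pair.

Fold the examples into a partial DFA from state 0: repeatedly fix the first undefined (state, symbol) met by the shortest-then-alphabetical prefix, trying targets in increasing order and rejecting any under which an Accept and a Reject string meet in one state with the same remainder; add a state when all current targets are rejected. Accepting states are where Accept strings end.
a: 0a undefined. 0a->0: ok.
b: 0b undefined. 0b->0: no, aaa/ba meet in 0. Open state 1: 0b->1.
ba: 1a undefined. 1a->0: no, aaa/ba meet in 0. 1a->1: no, baa/ba meet in 1. Open state 2: 1a->2.
bb: 1b undefined. 1b->0: no, aaa/bb meet in 0. 1b->1: ok.
baa: 2a undefined. 2a->0: ok.
bab: 2b undefined. 2b->0: ok.
All examples now run through 3 states with every (state, symbol) defined. Accept strings end in {0}, Reject strings end in {1,2}; accept={0}.

states=3 start=0 accept={0} delta: 0a->0 0b->1 1a->2 1b->1 2a->0 2b->0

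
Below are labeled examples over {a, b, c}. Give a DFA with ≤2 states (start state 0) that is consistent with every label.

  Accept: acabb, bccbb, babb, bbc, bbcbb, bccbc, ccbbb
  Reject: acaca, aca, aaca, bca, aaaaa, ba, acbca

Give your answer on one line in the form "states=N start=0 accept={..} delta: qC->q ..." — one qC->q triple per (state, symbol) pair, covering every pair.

State merging on the prefix tree: take the shortest (then alphabetical) example prefix whose next move is undefined and point that move at state 0, else 1, else 2, ...; a target is out if some Accept/Reject pair would then sit in one state with the same input left (inseparable). If every existing state is out, open a new one.
a: 0a undefined. 0a->0: ok.
b: 0b undefined. 0b->0: no, babb/aaaaa meet in 0. Open state 1: 0b->1.
c: 0c undefined. 0c->0: ok.
ba: 1a undefined. 1a->0: ok.
bb: 1b undefined. 1b->0: no, acabb/acaca meet in 0. 1b->1: ok.
bc: 1c undefined. 1c->0: no, bbc/acaca meet in 0. 1c->1: ok.
All examples now run through 2 states with every (state, symbol) defined. Accept strings end in {1}, Reject strings end in {0}; accept={1}.

states=2 start=0 accept={1} delta: 0a->0 0b->1 0c->0 1a->0 1b->1 1c->1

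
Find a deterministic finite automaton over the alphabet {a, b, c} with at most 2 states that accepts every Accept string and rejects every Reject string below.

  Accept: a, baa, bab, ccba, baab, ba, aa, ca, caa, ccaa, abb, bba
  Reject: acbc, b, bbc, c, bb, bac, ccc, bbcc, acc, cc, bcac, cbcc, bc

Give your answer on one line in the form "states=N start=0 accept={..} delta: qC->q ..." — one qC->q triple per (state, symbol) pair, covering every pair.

Fold the examples into a partial DFA from state 0: repeatedly fix the first undefined (state, symbol) met by the shortest-then-alphabetical prefix, trying targets in increasing order and rejecting any under which an Accept and a Reject string meet in one state with the same remainder; add a state when all current targets are rejected. Accepting states are where Accept strings end.
a: 0a undefined. 0a->0: no, abb/bb meet in 0 with "bb" left. Open state 1: 0a->1.
b: 0b undefined. 0b->0: ok.
c: 0c undefined. 0c->0: ok.
aa: 1a undefined. 1a->0: no, baa/b meet in 0. 1a->1: ok.
ab: 1b undefined. 1b->0: no, bab/b meet in 0. 1b->1: ok.
ac: 1c undefined. 1c->0: ok.
All examples now run through 2 states with every (state, symbol) defined. Accept strings end in {1}, Reject strings end in {0}; accept={1}.

states=2 start=0 accept={1} delta: 0a->1 0b->0 0c->0 1a->1 1b->1 1c->0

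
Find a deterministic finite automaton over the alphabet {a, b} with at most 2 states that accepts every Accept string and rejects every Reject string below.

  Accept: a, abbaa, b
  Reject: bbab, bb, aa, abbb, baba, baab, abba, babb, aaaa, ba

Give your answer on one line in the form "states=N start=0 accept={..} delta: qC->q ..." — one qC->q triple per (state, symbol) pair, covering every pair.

states=2 start=0 accept={1} delta: 0a->1 0b->1 1a->0 1b->0

Fold the examples into a partial DFA from state 0: repeatedly fix the first undefined (state, symbol) met by the shortest-then-alphabetical prefix, trying targets in increasing order and rejecting any under which an Accept and a Reject string meet in one state with the same remainder; add a state when all current targets are rejected. Accepting states are where Accept strings end.
a: 0a undefined. 0a->0: no, a/aa meet in 0. Open state 1: 0a->1.
b: 0b undefined. 0b->0: no, a/ba meet in 1. 0b->1: ok.
aa: 1a undefined. 1a->0: ok.
ab: 1b undefined. 1b->0: ok.
All examples now run through 2 states with every (state, symbol) defined. Accept strings end in {1}, Reject strings end in {0}; accept={1}.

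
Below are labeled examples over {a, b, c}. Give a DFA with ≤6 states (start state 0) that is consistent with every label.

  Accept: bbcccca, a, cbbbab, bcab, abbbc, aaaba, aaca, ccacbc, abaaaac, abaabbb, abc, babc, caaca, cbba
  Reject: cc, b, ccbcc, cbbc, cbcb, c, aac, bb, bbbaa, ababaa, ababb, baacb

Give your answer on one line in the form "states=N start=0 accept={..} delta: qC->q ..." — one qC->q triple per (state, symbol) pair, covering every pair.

states=6 start=0 accept={0,3,5} delta: 0a->0 0b->1 0c->2 1a->3 1b->1 1c->3 2a->0 2b->4 2c->1 3a->4 3b->1 3c->1 4a->4 4b->5 4c->0 5a->0 5b->4 5c->1

State merging on the prefix tree: take the shortest (then alphabetical) example prefix whose next move is undefined and point that move at state 0, else 1, else 2, ...; a target is out if some Accept/Reject pair would then sit in one state with the same input left (inseparable). If every existing state is out, open a new one.
a: 0a undefined. 0a->0: ok.
b: 0b undefined. 0b->0: no, a/b meet in 0. Open state 1: 0b->1.
c: 0c undefined. 0c->0: no, a/cc meet in 0. 0c->1: no, abbbc/cbbc meet in 1 with "bbc" left. Open state 2: 0c->2.
ba: 1a undefined. 1a->0: no, a/ababaa meet in 0. 1a->1: no, aaaba/b meet in 1. 1a->2: no, aaaba/c meet in 2. Open state 3: 1a->3.
bb: 1b undefined. 1b->0: no, a/bb meet in 0. 1b->1: ok.
bc: 1c undefined. 1c->0: no, bcab/b meet in 1. 1c->1: no, abbbc/b meet in 1. 1c->2: no, abbbc/c meet in 2. 1c->3: ok.
ca: 2a undefined. 2a->0: ok.
cb: 2b undefined. 2b->0: no, a/cbcb meet in 0. 2b->1: no, cbbbab/cbcb meet in 3 with "b" left. 2b->2: no, cbbbab/b meet in 1. 2b->3: no, babc/cbbc meet in 3 with "bc" left. Open state 4: 2b->4.
cc: 2c undefined. 2c->0: no, a/cc meet in 0. 2c->1: ok.
baa: 3a undefined. 3a->0: no, a/bbbaa meet in 0. 3a->1: no, bcab/cc meet in 1. 3a->2: no, abaaaac/c meet in 2. 3a->3: no, abbbc/bbbaa meet in 3. 3a->4: ok.
bab: 3b undefined. 3b->0: no, a/ababaa meet in 0. 3b->1: ok.
cbb: 4b undefined. 4b->0: no, cbbbab/cc meet in 1. 4b->1: no, cbbbab/cc meet in 1. 4b->2: no, bcab/c meet in 2. 4b->3: no, cbbbab/cc meet in 1. 4b->4: no, bcab/bbbaa meet in 4. Open state 5: 4b->5.
cbc: 4c undefined. 4c->0: ok.
bbcc: 3c undefined. 3c->0: no, a/ccbcc meet in 0. 3c->1: ok.
cbba: 5a undefined. 5a->0: ok.
cbbb: 5b undefined. 5b->0: no, cbbbab/cc meet in 1. 5b->1: no, cbbbab/cc meet in 1. 5b->2: no, cbbbab/cc meet in 1. 5b->3: no, abaabbb/cc meet in 1. 5b->4: ok.
cbbc: 5c undefined. 5c->0: no, a/cbbc meet in 0. 5c->1: ok.
abaaa: 4a undefined. 4a->0: no, cbbbab/cc meet in 1. 4a->1: no, cbbbab/cc meet in 1. 4a->2: no, cbbbab/bbbaa meet in 4. 4a->3: no, cbbbab/cc meet in 1. 4a->4: ok.
All examples now run through 6 states with every (state, symbol) defined. Accept strings end in {0,3,5}, Reject strings end in {1,2,4}; accept={0,3,5}.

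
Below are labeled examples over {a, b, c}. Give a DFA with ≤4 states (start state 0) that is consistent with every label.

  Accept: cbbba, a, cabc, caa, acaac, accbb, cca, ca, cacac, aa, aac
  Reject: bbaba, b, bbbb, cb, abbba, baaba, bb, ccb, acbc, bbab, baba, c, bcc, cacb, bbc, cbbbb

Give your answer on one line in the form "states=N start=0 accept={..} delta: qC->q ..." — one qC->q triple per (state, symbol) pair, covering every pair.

Fold the examples into a partial DFA from state 0: repeatedly fix the first undefined (state, symbol) met by the shortest-then-alphabetical prefix, trying targets in increasing order and rejecting any under which an Accept and a Reject string meet in one state with the same remainder; add a state when all current targets are rejected. Accepting states are where Accept strings end.
a: 0a undefined. 0a->0: no, aac/c meet in 0 with "c" left. Open state 1: 0a->1.
b: 0b undefined. 0b->0: ok.
c: 0c undefined. 0c->0: ok.
aa: 1a undefined. 1a->0: no, cbbba/baaba meet in 1. 1a->1: ok.
ab: 1b undefined. 1b->0: no, cbbba/bbaba meet in 1. 1b->1: no, cbbba/bbaba meet in 1. Open state 2: 1b->2.
ac: 1c undefined. 1c->0: no, acaac/b meet in 0. 1c->1: no, cabc/acbc meet in 2 with "c" left. 1c->2: no, aac/bbab meet in 2. Open state 3: 1c->3.
abb: 2b undefined. 2b->0: no, cbbba/abbba meet in 1. 2b->1: ok.
aca: 3a undefined. 3a->0: no, cacac/b meet in 0. 3a->1: ok.
acb: 3b undefined. 3b->0: ok.
acc: 3c undefined. 3c->0: no, accbb/b meet in 0. 3c->1: ok.
baba: 2a undefined. 2a->0: ok.
cabc: 2c undefined. 2c->0: no, cabc/bbaba meet in 0. 2c->1: ok.
All examples now run through 4 states with every (state, symbol) defined. Accept strings end in {1,3}, Reject strings end in {0,2}; accept={1,3}.

states=4 start=0 accept={1,3} delta: 0a->1 0b->0 0c->0 1a->1 1b->2 1c->3 2a->0 2b->1 2c->1 3a->1 3b->0 3c->1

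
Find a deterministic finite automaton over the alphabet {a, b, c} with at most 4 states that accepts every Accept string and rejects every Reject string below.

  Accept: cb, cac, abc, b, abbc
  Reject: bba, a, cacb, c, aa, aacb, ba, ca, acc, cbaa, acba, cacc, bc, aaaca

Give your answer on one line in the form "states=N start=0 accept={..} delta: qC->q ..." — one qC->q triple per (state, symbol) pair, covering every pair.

State merging on the prefix tree: take the shortest (then alphabetical) example prefix whose next move is undefined and point that move at state 0, else 1, else 2, ...; a target is out if some Accept/Reject pair would then sit in one state with the same input left (inseparable). If every existing state is out, open a new one.
a: 0a undefined. 0a->0: no, cb/aacb meet in 0 with "cb" left. Open state 1: 0a->1.
b: 0b undefined. 0b->0: ok.
c: 0c undefined. 0c->0: no, cb/c meet in 0. 0c->1: ok.
aa: 1a undefined. 1a->0: no, cb/cacb meet in 1 with "b" left. 1a->1: ok.
ab: 1b undefined. 1b->0: no, abc/bba meet in 1. 1b->1: no, cb/bba meet in 1. Open state 2: 1b->2.
ac: 1c undefined. 1c->0: no, cac/cacb meet in 0. 1c->1: no, cb/cacb meet in 2. 1c->2: no, abc/acc meet in 2 with "c" left. Open state 3: 1c->3.
abb: 2b undefined. 2b->0: no, abbc/bba meet in 1. 2b->1: ok.
abc: 2c undefined. 2c->0: ok.
acb: 3b undefined. 3b->0: no, abc/cacb meet in 0. 3b->1: ok.
acc: 3c undefined. 3c->0: no, abc/acc meet in 0. 3c->1: ok.
cba: 2a undefined. 2a->0: ok.
aaaca: 3a undefined. 3a->0: no, abc/aaaca meet in 0. 3a->1: ok.
All examples now run through 4 states with every (state, symbol) defined. Accept strings end in {0,2,3}, Reject strings end in {1}; accept={0,2,3}.

states=4 start=0 accept={0,2,3} delta: 0a->1 0b->0 0c->1 1a->1 1b->2 1c->3 2a->0 2b->1 2c->0 3a->1 3b->1 3c->1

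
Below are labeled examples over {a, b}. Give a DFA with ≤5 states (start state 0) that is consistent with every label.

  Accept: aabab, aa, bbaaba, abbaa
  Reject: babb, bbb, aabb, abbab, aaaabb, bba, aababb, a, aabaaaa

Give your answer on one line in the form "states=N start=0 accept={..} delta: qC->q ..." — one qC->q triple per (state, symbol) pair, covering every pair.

Fold the examples into a partial DFA from state 0: repeatedly fix the first undefined (state, symbol) met by the shortest-then-alphabetical prefix, trying targets in increasing order and rejecting any under which an Accept and a Reject string meet in one state with the same remainder; add a state when all current targets are rejected. Accepting states are where Accept strings end.
a: 0a undefined. 0a->0: no, aa/a meet in 0. Open state 1: 0a->1.
b: 0b undefined. 0b->0: ok.
aa: 1a undefined. 1a->0: no, aa/bbb meet in 0. 1a->1: no, aa/bba meet in 1. Open state 2: 1a->2.
ab: 1b undefined. 1b->0: ok.
aaa: 2a undefined. 2a->0: ok.
aab: 2b undefined. 2b->0: no, aabab/babb meet in 0. 2b->1: no, aabab/bba meet in 1. 2b->2: no, aabab/babb meet in 0. Open state 3: 2b->3.
aaba: 3a undefined. 3a->0: no, aabab/babb meet in 0. 3a->1: no, aabab/babb meet in 0. 3a->2: no, aa/aabaaaa meet in 2. 3a->3: no, aabab/aabb meet in 3 with "b" left. Open state 4: 3a->4.
aabb: 3b undefined. 3b->0: ok.
aabaa: 4a undefined. 4a->0: no, aa/aabaaaa meet in 2. 4a->1: ok.
aabab: 4b undefined. 4b->0: no, aabab/babb meet in 0. 4b->1: no, aabab/bba meet in 1. 4b->2: ok.
All examples now run through 5 states with every (state, symbol) defined. Accept strings end in {2,4}, Reject strings end in {0,1,3}; accept={2,4}.

states=5 start=0 accept={2,4} delta: 0a->1 0b->0 1a->2 1b->0 2a->0 2b->3 3a->4 3b->0 4a->1 4b->2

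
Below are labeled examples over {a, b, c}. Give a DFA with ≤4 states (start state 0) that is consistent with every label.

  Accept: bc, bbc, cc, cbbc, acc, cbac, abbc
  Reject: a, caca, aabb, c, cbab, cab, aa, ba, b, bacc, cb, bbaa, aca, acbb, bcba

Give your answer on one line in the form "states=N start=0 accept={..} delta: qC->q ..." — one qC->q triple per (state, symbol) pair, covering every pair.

Fold the examples into a partial DFA from state 0: repeatedly fix the first undefined (state, symbol) met by the shortest-then-alphabetical prefix, trying targets in increasing order and rejecting any under which an Accept and a Reject string meet in one state with the same remainder; add a state when all current targets are rejected. Accepting states are where Accept strings end.
a: 0a undefined. 0a->0: ok.
b: 0b undefined. 0b->0: no, bc/c meet in 0 with "c" left. Open state 1: 0b->1.
c: 0c undefined. 0c->0: no, cc/a meet in 0. 0c->1: ok.
ba: 1a undefined. 1a->0: no, bc/bacc meet in 1 with "c" left. 1a->1: ok.
bb: 1b undefined. 1b->0: no, bbc/c meet in 1. 1b->1: ok.
bc: 1c undefined. 1c->0: no, bc/a meet in 0. 1c->1: no, bc/caca meet in 1. Open state 2: 1c->2.
bcb: 2b undefined. 2b->0: ok.
bacc: 2c undefined. 2c->0: ok.
caca: 2a undefined. 2a->0: ok.
All examples now run through 3 states with every (state, symbol) defined. Accept strings end in {2}, Reject strings end in {0,1}; accept={2}.

states=3 start=0 accept={2} delta: 0a->0 0b->1 0c->1 1a->1 1b->1 1c->2 2a->0 2b->0 2c->0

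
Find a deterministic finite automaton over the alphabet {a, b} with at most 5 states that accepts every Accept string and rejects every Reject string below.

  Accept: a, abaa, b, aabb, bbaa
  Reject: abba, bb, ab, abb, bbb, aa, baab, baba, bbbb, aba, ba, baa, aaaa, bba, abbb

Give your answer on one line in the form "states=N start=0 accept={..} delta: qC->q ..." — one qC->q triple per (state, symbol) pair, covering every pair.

states=5 start=0 accept={1} delta: 0a->1 0b->1 1a->2 1b->3 2a->2 2b->4 3a->0 3b->2 4a->0 4b->1

State merging on the prefix tree: take the shortest (then alphabetical) example prefix whose next move is undefined and point that move at state 0, else 1, else 2, ...; a target is out if some Accept/Reject pair would then sit in one state with the same input left (inseparable). If every existing state is out, open a new one.
a: 0a undefined. 0a->0: no, a/aa meet in 0. Open state 1: 0a->1.
b: 0b undefined. 0b->0: no, a/ba meet in 1. 0b->1: ok.
aa: 1a undefined. 1a->0: no, a/baa meet in 1. 1a->1: no, a/aa meet in 1. Open state 2: 1a->2.
ab: 1b undefined. 1b->0: no, a/abb meet in 1. 1b->1: no, a/bb meet in 1. 1b->2: no, abaa/aaaa meet in 2 with "aa" left. Open state 3: 1b->3.
aaa: 2a undefined. 2a->0: no, a/baab meet in 1. 2a->1: no, a/baa meet in 1. 2a->2: ok.
aab: 2b undefined. 2b->0: no, a/baba meet in 1. 2b->1: no, a/baab meet in 1. 2b->2: no, aabb/aa meet in 2. 2b->3: no, aabb/abb meet in 3 with "b" left. Open state 4: 2b->4.
aba: 3a undefined. 3a->0: ok.
abb: 3b undefined. 3b->0: no, a/abba meet in 1. 3b->1: no, a/abb meet in 1. 3b->2: ok.
aabb: 4b undefined. 4b->0: no, aabb/aba meet in 0. 4b->1: ok.
baba: 4a undefined. 4a->0: ok.
All examples now run through 5 states with every (state, symbol) defined. Accept strings end in {1}, Reject strings end in {0,2,3,4}; accept={1}.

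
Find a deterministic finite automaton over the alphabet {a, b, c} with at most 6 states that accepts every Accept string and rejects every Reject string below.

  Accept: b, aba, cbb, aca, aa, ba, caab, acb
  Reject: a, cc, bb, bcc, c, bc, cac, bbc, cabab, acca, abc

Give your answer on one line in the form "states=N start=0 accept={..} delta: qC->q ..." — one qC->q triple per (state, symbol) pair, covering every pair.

states=5 start=0 accept={0,2,3} delta: 0a->1 0b->2 0c->1 1a->0 1b->3 1c->4 2a->2 2b->1 2c->1 3a->0 3b->0 3c->1 4a->0 4b->0 4c->0

State merging on the prefix tree: take the shortest (then alphabetical) example prefix whose next move is undefined and point that move at state 0, else 1, else 2, ...; a target is out if some Accept/Reject pair would then sit in one state with the same input left (inseparable). If every existing state is out, open a new one.
a: 0a undefined. 0a->0: no, aa/a meet in 0. Open state 1: 0a->1.
b: 0b undefined. 0b->0: no, b/bb meet in 0. 0b->1: no, b/a meet in 1. Open state 2: 0b->2.
c: 0c undefined. 0c->0: no, cbb/bb meet in 2 with "b" left. 0c->1: ok.
aa: 1a undefined. 1a->0: ok.
ab: 1b undefined. 1b->0: no, aba/a meet in 1. 1b->1: no, cbb/a meet in 1. 1b->2: no, cbb/bb meet in 2 with "b" left. Open state 3: 1b->3.
ac: 1c undefined. 1c->0: no, aca/a meet in 1. 1c->1: no, aca/acca meet in 0. 1c->2: no, b/cc meet in 2. 1c->3: no, caab/cc meet in 3. Open state 4: 1c->4.
ba: 2a undefined. 2a->0: no, b/cabab meet in 2. 2a->1: no, ba/a meet in 1. 2a->2: ok.
bb: 2b undefined. 2b->0: no, aa/bb meet in 0. 2b->1: ok.
bc: 2c undefined. 2c->0: no, aa/bc meet in 0. 2c->1: ok.
aba: 3a undefined. 3a->0: ok.
abc: 3c undefined. 3c->0: no, aba/abc meet in 0. 3c->1: ok.
aca: 4a undefined. 4a->0: ok.
acb: 4b undefined. 4b->0: ok.
acc: 4c undefined. 4c->0: ok.
cbb: 3b undefined. 3b->0: ok.
All examples now run through 5 states with every (state, symbol) defined. Accept strings end in {0,2,3}, Reject strings end in {1,4}; accept={0,2,3}.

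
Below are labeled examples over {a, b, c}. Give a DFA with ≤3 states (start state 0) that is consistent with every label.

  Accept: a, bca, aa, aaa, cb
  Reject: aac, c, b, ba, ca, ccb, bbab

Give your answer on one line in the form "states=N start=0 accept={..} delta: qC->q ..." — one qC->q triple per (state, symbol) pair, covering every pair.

states=2 start=0 accept={0} delta: 0a->0 0b->1 0c->1 1a->1 1b->0 1c->0

Fold the examples into a partial DFA from state 0: repeatedly fix the first undefined (state, symbol) met by the shortest-then-alphabetical prefix, trying targets in increasing order and rejecting any under which an Accept and a Reject string meet in one state with the same remainder; add a state when all current targets are rejected. Accepting states are where Accept strings end.
a: 0a undefined. 0a->0: ok.
b: 0b undefined. 0b->0: no, a/b meet in 0. Open state 1: 0b->1.
c: 0c undefined. 0c->0: no, a/aac meet in 0. 0c->1: ok.
ba: 1a undefined. 1a->0: no, a/ba meet in 0. 1a->1: ok.
bb: 1b undefined. 1b->0: ok.
bc: 1c undefined. 1c->0: ok.
All examples now run through 2 states with every (state, symbol) defined. Accept strings end in {0}, Reject strings end in {1}; accept={0}.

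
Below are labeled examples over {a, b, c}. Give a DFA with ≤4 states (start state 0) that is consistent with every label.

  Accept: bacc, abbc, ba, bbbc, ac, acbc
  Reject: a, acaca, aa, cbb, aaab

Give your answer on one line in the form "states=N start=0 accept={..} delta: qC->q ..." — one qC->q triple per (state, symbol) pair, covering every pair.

Fold the examples into a partial DFA from state 0: repeatedly fix the first undefined (state, symbol) met by the shortest-then-alphabetical prefix, trying targets in increasing order and rejecting any under which an Accept and a Reject string meet in one state with the same remainder; add a state when all current targets are rejected. Accepting states are where Accept strings end.
a: 0a undefined. 0a->0: ok.
b: 0b undefined. 0b->0: no, ba/a meet in 0. Open state 1: 0b->1.
c: 0c undefined. 0c->0: no, ac/a meet in 0. 0c->1: no, ac/aaab meet in 1. Open state 2: 0c->2.
ba: 1a undefined. 1a->0: no, ba/a meet in 0. 1a->1: no, ba/aaab meet in 1. 1a->2: ok.
bb: 1b undefined. 1b->0: ok.
cb: 2b undefined. 2b->0: ok.
aca: 2a undefined. 2a->0: ok.
bac: 2c undefined. 2c->0: ok.
bbbc: 1c undefined. 1c->0: no, bbbc/a meet in 0. 1c->1: no, bbbc/cbb meet in 1. 1c->2: ok.
All examples now run through 3 states with every (state, symbol) defined. Accept strings end in {2}, Reject strings end in {0,1}; accept={2}.

states=3 start=0 accept={2} delta: 0a->0 0b->1 0c->2 1a->2 1b->0 1c->2 2a->0 2b->0 2c->0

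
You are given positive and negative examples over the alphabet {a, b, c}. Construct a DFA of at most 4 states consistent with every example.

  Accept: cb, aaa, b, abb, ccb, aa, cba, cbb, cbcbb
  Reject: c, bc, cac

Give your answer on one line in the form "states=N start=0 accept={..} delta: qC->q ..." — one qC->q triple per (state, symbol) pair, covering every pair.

Grow the machine one transition at a time. Run the examples from 0; the earliest place one falls off (shortest prefix, ties alphabetical) gets sent to the lowest-numbered state that keeps every Accept/Reject pair distinguishable — a pair clashes when both reach the same state with identical unread suffix — and to a fresh state only if none does.
a: 0a undefined. 0a->0: ok.
b: 0b undefined. 0b->0: ok.
c: 0c undefined. 0c->0: no, cb/c meet in 0. Open state 1: 0c->1.
ca: 1a undefined. 1a->0: ok.
cb: 1b undefined. 1b->0: ok.
cc: 1c undefined. 1c->0: ok.
All examples now run through 2 states with every (state, symbol) defined. Accept strings end in {0}, Reject strings end in {1}; accept={0}.

states=2 start=0 accept={0} delta: 0a->0 0b->0 0c->1 1a->0 1b->0 1c->0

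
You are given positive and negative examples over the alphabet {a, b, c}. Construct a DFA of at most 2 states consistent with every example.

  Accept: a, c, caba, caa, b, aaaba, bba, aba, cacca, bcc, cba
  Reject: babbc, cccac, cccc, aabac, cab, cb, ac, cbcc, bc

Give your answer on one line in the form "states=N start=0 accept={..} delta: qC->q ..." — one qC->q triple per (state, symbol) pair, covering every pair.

states=2 start=0 accept={1} delta: 0a->1 0b->1 0c->1 1a->1 1b->0 1c->0

Grow the machine one transition at a time. Run the examples from 0; the earliest place one falls off (shortest prefix, ties alphabetical) gets sent to the lowest-numbered state that keeps every Accept/Reject pair distinguishable — a pair clashes when both reach the same state with identical unread suffix — and to a fresh state only if none does.
a: 0a undefined. 0a->0: no, c/ac meet in 0 with "c" left. Open state 1: 0a->1.
b: 0b undefined. 0b->0: no, c/bc meet in 0 with "c" left. 0b->1: ok.
c: 0c undefined. 0c->0: no, a/cb meet in 1. 0c->1: ok.
aa: 1a undefined. 1a->0: no, a/aabac meet in 1. 1a->1: ok.
ab: 1b undefined. 1b->0: ok.
ac: 1c undefined. 1c->0: ok.
All examples now run through 2 states with every (state, symbol) defined. Accept strings end in {1}, Reject strings end in {0}; accept={1}.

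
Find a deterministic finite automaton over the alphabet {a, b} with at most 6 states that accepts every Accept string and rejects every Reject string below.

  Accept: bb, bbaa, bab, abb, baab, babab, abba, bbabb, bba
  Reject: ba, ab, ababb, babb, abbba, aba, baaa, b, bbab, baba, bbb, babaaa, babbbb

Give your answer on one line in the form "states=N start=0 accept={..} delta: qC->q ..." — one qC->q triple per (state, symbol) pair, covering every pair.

Fold the examples into a partial DFA from state 0: repeatedly fix the first undefined (state, symbol) met by the shortest-then-alphabetical prefix, trying targets in increasing order and rejecting any under which an Accept and a Reject string meet in one state with the same remainder; add a state when all current targets are rejected. Accepting states are where Accept strings end.
a: 0a undefined. 0a->0: ok.
b: 0b undefined. 0b->0: no, bb/ba meet in 0. Open state 1: 0b->1.
ba: 1a undefined. 1a->0: no, bb/ababb meet in 1 with "b" left. 1a->1: no, babab/bbab meet in 1 with "bab" left. Open state 2: 1a->2.
bb: 1b undefined. 1b->0: ok.
baa: 2a undefined. 2a->0: no, bb/baaa meet in 0. 2a->1: ok.
bab: 2b undefined. 2b->0: no, bb/baba meet in 0. 2b->1: no, bb/ababb meet in 0. 2b->2: no, bab/ba meet in 2. Open state 3: 2b->3.
baba: 3a undefined. 3a->0: no, bb/baba meet in 0. 3a->1: ok.
babb: 3b undefined. 3b->0: no, bb/ababb meet in 0. 3b->1: ok.
All examples now run through 4 states with every (state, symbol) defined. Accept strings end in {0,3}, Reject strings end in {1,2}; accept={0,3}.

states=4 start=0 accept={0,3} delta: 0a->0 0b->1 1a->2 1b->0 2a->1 2b->3 3a->1 3b->1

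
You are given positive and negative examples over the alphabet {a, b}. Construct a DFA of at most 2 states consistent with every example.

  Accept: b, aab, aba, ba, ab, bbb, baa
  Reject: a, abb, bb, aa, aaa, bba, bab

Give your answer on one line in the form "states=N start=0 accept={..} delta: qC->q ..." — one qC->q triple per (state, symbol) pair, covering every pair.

Grow the machine one transition at a time. Run the examples from 0; the earliest place one falls off (shortest prefix, ties alphabetical) gets sent to the lowest-numbered state that keeps every Accept/Reject pair distinguishable — a pair clashes when both reach the same state with identical unread suffix — and to a fresh state only if none does.
a: 0a undefined. 0a->0: ok.
b: 0b undefined. 0b->0: no, b/a meet in 0. Open state 1: 0b->1.
ba: 1a undefined. 1a->0: no, b/bab meet in 1. 1a->1: ok.
bb: 1b undefined. 1b->0: ok.
All examples now run through 2 states with every (state, symbol) defined. Accept strings end in {1}, Reject strings end in {0}; accept={1}.

states=2 start=0 accept={1} delta: 0a->0 0b->1 1a->1 1b->0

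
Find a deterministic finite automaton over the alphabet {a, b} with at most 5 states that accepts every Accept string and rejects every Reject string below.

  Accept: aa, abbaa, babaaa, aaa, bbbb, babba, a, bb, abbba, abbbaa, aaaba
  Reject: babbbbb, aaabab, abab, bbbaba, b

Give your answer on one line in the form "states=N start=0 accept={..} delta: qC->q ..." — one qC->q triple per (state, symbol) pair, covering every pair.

State merging on the prefix tree: take the shortest (then alphabetical) example prefix whose next move is undefined and point that move at state 0, else 1, else 2, ...; a target is out if some Accept/Reject pair would then sit in one state with the same input left (inseparable). If every existing state is out, open a new one.
a: 0a undefined. 0a->0: ok.
b: 0b undefined. 0b->0: no, aa/babbbbb meet in 0. Open state 1: 0b->1.
ba: 1a undefined. 1a->0: ok.
bb: 1b undefined. 1b->0: no, aa/bbbaba meet in 0. 1b->1: no, aa/bbbaba meet in 0. Open state 2: 1b->2.
bbb: 2b undefined. 2b->0: no, aa/bbbaba meet in 0. 2b->1: no, aa/bbbaba meet in 0. 2b->2: no, bbbb/babbbbb meet in 2. Open state 3: 2b->3.
abba: 2a undefined. 2a->0: ok.
bbba: 3a undefined. 3a->0: no, aa/bbbaba meet in 0. 3a->1: no, aa/bbbaba meet in 0. 3a->2: no, bb/bbbaba meet in 2. 3a->3: ok.
bbbb: 3b undefined. 3b->0: no, aa/bbbaba meet in 0. 3b->1: no, aa/bbbaba meet in 0. 3b->2: no, aa/bbbaba meet in 0. 3b->3: no, bbbb/babbbbb meet in 3. Open state 4: 3b->4.
bbbaba: 4a undefined. 4a->0: no, aa/bbbaba meet in 0. 4a->1: ok.
babbbbb: 4b undefined. 4b->0: no, aa/babbbbb meet in 0. 4b->1: ok.
All examples now run through 5 states with every (state, symbol) defined. Accept strings end in {0,2,3,4}, Reject strings end in {1}; accept={0,2,3,4}.

states=5 start=0 accept={0,2,3,4} delta: 0a->0 0b->1 1a->0 1b->2 2a->0 2b->3 3a->3 3b->4 4a->1 4b->1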